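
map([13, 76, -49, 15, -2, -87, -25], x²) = [169, 5776, 2401, 225, 4, 7569, 625]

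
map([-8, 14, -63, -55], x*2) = [-16, 28, -126, -110]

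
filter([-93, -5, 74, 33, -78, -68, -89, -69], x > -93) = [-5, 74, 33, -78, -68, -89, -69]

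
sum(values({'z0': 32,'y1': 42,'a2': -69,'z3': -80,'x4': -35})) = -110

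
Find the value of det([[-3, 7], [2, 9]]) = (-3)*(9) - (7)*(2)
= -41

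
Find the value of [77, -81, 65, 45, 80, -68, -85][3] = 45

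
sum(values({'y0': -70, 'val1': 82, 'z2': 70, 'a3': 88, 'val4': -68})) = (-70) + 82 + 70 + 88 + (-68)
= 102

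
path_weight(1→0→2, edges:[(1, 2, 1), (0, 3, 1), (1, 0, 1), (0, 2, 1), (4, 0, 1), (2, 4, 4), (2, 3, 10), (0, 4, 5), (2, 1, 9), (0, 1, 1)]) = 2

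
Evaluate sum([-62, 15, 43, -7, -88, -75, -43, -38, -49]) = (-62) + 15 + 43 + (-7) + (-88) + (-75) + (-43) + (-38) + (-49)
= -304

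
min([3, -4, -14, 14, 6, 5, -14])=-14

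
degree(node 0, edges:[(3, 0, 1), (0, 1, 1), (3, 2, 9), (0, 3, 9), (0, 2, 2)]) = 4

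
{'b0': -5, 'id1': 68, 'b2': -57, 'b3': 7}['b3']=7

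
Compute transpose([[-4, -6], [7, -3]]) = [[-4, 7], [-6, -3]]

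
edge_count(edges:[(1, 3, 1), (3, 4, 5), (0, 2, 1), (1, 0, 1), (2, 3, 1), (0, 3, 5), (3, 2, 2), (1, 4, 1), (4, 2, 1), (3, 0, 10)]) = 10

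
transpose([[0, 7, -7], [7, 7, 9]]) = [[0, 7], [7, 7], [-7, 9]]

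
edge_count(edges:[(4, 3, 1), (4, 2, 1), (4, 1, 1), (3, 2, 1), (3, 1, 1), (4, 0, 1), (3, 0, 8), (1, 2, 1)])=8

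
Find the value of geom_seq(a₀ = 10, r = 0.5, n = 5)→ [10.0, 5.0, 2.5, 1.25, 0.625]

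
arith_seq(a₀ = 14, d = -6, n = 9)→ [14, 8, 2, -4, -10, -16, -22, -28, -34]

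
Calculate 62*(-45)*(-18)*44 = 2209680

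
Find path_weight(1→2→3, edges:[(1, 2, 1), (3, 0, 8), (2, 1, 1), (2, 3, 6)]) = 7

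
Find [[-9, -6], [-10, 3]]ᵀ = [[-9, -10], [-6, 3]]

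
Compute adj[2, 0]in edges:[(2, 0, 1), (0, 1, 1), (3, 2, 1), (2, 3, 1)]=1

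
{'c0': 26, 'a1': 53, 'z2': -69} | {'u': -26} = {'c0': 26, 'a1': 53, 'z2': -69, 'u': -26}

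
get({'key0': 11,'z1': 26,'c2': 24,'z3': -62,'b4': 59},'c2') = 24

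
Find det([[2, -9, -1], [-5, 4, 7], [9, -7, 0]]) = (1)*(2)*det([[4, 7], [-7, 0]]) + (-1)*(-9)*det([[-5, 7], [9, 0]]) + (1)*(-1)*det([[-5, 4], [9, -7]])
= 98 + -567 + 1
= -468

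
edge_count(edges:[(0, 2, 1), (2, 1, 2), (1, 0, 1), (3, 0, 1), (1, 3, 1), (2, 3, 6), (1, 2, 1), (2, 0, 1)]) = 8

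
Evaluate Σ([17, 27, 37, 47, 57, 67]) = 252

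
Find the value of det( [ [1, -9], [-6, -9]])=-63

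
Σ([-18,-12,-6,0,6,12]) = (-18) + (-12) + (-6) + 0 + 6 + 12
= -18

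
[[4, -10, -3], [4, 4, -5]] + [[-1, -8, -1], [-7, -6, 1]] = [[3, -18, -4], [-3, -2, -4]]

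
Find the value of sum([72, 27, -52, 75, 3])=72 + 27 + (-52) + 75 + 3
= 125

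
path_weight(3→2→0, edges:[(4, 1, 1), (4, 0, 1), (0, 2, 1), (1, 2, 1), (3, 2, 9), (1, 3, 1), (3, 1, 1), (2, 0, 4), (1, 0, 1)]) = 13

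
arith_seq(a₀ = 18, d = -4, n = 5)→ [18, 14, 10, 6, 2]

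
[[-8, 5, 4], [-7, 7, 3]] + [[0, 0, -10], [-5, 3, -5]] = [[-8, 5, -6], [-12, 10, -2]]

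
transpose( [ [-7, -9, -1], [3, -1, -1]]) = [[-7, 3], [-9, -1], [-1, -1]]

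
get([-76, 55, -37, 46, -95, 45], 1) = 55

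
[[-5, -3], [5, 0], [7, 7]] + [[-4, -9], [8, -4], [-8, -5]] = [[-9, -12], [13, -4], [-1, 2]]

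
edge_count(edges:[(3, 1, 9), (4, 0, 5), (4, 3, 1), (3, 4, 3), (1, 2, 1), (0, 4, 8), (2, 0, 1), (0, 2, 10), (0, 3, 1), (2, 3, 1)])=10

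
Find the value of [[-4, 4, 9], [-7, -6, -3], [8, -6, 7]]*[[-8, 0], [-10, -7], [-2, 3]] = C[0][0] = (-4)*(-8) + (4)*(-10) + (9)*(-2) = -26
C[0][1] = (-4)*(0) + (4)*(-7) + (9)*(3) = -1
C[1][0] = (-7)*(-8) + (-6)*(-10) + (-3)*(-2) = 122
C[1][1] = (-7)*(0) + (-6)*(-7) + (-3)*(3) = 33
C[2][0] = (8)*(-8) + (-6)*(-10) + (7)*(-2) = -18
C[2][1] = (8)*(0) + (-6)*(-7) + (7)*(3) = 63
= [[-26, -1], [122, 33], [-18, 63]]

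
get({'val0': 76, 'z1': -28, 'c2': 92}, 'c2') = 92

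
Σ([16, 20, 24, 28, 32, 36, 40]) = 196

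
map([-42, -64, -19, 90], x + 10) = [-32, -54, -9, 100]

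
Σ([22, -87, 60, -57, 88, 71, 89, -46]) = 22 + (-87) + 60 + (-57) + 88 + 71 + 89 + (-46)
= 140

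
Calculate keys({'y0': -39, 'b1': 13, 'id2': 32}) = ['y0', 'b1', 'id2']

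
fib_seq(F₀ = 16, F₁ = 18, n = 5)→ F_2 = F_1 + F_0 = 34
F_3 = F_2 + F_1 = 52
F_4 = F_3 + F_2 = 86
= [16, 18, 34, 52, 86]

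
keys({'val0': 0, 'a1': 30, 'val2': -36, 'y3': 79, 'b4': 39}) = ['val0', 'a1', 'val2', 'y3', 'b4']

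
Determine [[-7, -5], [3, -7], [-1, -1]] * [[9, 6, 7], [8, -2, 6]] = [[-103, -32, -79], [-29, 32, -21], [-17, -4, -13]]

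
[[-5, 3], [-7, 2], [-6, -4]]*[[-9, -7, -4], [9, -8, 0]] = [[72, 11, 20], [81, 33, 28], [18, 74, 24]]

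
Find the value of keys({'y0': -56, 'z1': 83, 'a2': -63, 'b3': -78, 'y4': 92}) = ['y0', 'z1', 'a2', 'b3', 'y4']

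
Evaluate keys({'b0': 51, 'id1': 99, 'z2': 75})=['b0', 'id1', 'z2']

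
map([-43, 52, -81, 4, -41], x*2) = -43*2=-86, 52*2=104, -81*2=-162, 4*2=8, -41*2=-82
= [-86, 104, -162, 8, -82]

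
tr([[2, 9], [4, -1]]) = diagonal: 2 + (-1)
= 1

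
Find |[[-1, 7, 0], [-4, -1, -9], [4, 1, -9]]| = (1)*(-1)*det([[-1, -9], [1, -9]]) + (-1)*(7)*det([[-4, -9], [4, -9]]) + (1)*(0)*det([[-4, -1], [4, 1]])
= -18 + -504 + 0
= -522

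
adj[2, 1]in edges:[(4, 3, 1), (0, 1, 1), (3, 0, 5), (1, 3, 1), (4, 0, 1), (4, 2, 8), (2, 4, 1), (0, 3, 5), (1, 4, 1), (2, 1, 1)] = 1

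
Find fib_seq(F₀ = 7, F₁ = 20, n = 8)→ F_2 = F_1 + F_0 = 27
F_3 = F_2 + F_1 = 47
F_4 = F_3 + F_2 = 74
...
= [7, 20, 27, 47, 74, 121, 195, 316]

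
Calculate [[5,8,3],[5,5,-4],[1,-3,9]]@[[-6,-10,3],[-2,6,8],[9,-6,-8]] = C[0][0] = (5)*(-6) + (8)*(-2) + (3)*(9) = -19
C[0][1] = (5)*(-10) + (8)*(6) + (3)*(-6) = -20
C[0][2] = (5)*(3) + (8)*(8) + (3)*(-8) = 55
C[1][0] = (5)*(-6) + (5)*(-2) + (-4)*(9) = -76
C[1][1] = (5)*(-10) + (5)*(6) + (-4)*(-6) = 4
C[1][2] = (5)*(3) + (5)*(8) + (-4)*(-8) = 87
... (3 more cells)
= [[-19, -20, 55], [-76, 4, 87], [81, -82, -93]]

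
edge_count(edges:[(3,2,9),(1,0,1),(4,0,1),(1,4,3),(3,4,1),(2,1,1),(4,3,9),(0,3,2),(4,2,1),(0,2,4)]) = 10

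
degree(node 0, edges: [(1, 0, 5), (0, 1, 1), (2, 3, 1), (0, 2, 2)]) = 3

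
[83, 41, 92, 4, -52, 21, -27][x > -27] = [83, 41, 92, 4, 21]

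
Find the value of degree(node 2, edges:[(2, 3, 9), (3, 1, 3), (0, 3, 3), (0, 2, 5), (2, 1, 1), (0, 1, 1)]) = incident: (2,3), (0,2), (2,1)
= 3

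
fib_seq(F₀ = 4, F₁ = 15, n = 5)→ [4, 15, 19, 34, 53]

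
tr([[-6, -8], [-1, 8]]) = 2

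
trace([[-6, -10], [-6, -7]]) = -13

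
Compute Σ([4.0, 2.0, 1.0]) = 7.0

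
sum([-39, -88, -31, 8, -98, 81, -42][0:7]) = slice → [-39, -88, -31, 8, -98, 81, -42]
(-39) + (-88) + (-31) + 8 + (-98) + 81 + (-42)
= -209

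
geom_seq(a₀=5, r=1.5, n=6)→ a_0 = 5*1.5^0 = 5.0
a_1 = 5*1.5^1 = 7.5
a_2 = 5*1.5^2 = 11.25
...
= [5.0, 7.5, 11.25, 16.875, 25.3125, 37.96875]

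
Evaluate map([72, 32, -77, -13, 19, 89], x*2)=[144, 64, -154, -26, 38, 178]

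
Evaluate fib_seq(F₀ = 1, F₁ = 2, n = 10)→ F_2 = F_1 + F_0 = 3
F_3 = F_2 + F_1 = 5
F_4 = F_3 + F_2 = 8
...
= [1, 2, 3, 5, 8, 13, 21, 34, 55, 89]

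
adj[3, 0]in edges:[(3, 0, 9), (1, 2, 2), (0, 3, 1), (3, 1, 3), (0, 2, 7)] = 9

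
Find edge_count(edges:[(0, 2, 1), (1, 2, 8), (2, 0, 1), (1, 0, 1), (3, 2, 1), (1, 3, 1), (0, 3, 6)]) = 7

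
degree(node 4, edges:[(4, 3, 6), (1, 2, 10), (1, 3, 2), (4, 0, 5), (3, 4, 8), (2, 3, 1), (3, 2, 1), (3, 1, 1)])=incident: (4,3), (4,0), (3,4)
= 3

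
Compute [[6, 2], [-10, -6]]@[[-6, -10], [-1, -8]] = C[0][0] = (6)*(-6) + (2)*(-1) = -38
C[0][1] = (6)*(-10) + (2)*(-8) = -76
C[1][0] = (-10)*(-6) + (-6)*(-1) = 66
C[1][1] = (-10)*(-10) + (-6)*(-8) = 148
= [[-38, -76], [66, 148]]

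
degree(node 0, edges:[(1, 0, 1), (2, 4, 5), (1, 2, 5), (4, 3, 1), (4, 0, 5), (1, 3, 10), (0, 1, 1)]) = 3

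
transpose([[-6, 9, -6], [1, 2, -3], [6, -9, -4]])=[[-6, 1, 6], [9, 2, -9], [-6, -3, -4]]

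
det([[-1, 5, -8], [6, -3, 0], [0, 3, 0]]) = (1)*(-1)*det([[-3, 0], [3, 0]]) + (-1)*(5)*det([[6, 0], [0, 0]]) + (1)*(-8)*det([[6, -3], [0, 3]])
= 0 + 0 + -144
= -144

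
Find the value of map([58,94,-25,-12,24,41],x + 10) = 58+10=68, 94+10=104, -25+10=-15, -12+10=-2, 24+10=34, 41+10=51
= [68, 104, -15, -2, 34, 51]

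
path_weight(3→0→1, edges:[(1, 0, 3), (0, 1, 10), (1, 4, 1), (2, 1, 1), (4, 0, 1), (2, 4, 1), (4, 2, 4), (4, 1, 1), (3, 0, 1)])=11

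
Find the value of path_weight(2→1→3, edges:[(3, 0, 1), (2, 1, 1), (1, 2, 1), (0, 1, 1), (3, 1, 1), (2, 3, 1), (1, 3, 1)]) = 2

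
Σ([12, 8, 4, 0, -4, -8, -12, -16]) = -16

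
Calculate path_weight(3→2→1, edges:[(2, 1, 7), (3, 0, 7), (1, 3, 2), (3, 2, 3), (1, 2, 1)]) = 10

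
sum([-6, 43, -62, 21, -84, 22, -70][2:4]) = -41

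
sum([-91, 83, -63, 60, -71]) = -82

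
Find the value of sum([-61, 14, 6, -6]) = -47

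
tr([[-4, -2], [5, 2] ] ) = diagonal: (-4) + 2
= -2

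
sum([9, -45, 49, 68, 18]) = 99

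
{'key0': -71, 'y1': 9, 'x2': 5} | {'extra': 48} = {'key0': -71, 'y1': 9, 'x2': 5, 'extra': 48}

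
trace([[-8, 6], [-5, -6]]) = -14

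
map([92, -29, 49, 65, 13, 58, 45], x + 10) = 92+10=102, -29+10=-19, 49+10=59, 65+10=75, 13+10=23, 58+10=68, 45+10=55
= [102, -19, 59, 75, 23, 68, 55]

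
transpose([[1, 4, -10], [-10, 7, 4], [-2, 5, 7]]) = [[1, -10, -2], [4, 7, 5], [-10, 4, 7]]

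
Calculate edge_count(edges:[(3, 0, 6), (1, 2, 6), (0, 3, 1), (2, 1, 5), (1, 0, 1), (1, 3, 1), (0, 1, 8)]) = 7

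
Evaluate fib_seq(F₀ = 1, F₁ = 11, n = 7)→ [1, 11, 12, 23, 35, 58, 93]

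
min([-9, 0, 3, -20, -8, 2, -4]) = -20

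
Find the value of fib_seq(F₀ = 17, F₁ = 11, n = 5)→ [17, 11, 28, 39, 67]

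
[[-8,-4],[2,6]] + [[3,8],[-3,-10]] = [[-5, 4], [-1, -4]]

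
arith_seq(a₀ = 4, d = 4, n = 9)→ a_0 = 4 + 0*4 = 4
a_1 = 4 + 1*4 = 8
a_2 = 4 + 2*4 = 12
...
= [4, 8, 12, 16, 20, 24, 28, 32, 36]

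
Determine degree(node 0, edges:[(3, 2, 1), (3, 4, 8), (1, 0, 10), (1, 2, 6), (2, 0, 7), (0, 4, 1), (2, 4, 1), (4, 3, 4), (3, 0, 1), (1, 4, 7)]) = incident: (1,0), (2,0), (0,4), (3,0)
= 4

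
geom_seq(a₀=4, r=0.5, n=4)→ a_0 = 4*0.5^0 = 4.0
a_1 = 4*0.5^1 = 2.0
a_2 = 4*0.5^2 = 1.0
...
= [4.0, 2.0, 1.0, 0.5]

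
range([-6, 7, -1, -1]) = 13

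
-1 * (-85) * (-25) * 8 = -17000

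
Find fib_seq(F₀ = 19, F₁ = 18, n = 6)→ [19, 18, 37, 55, 92, 147]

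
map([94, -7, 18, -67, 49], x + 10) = [104, 3, 28, -57, 59]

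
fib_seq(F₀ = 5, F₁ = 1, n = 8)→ F_2 = F_1 + F_0 = 6
F_3 = F_2 + F_1 = 7
F_4 = F_3 + F_2 = 13
...
= [5, 1, 6, 7, 13, 20, 33, 53]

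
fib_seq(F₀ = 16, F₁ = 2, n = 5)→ [16, 2, 18, 20, 38]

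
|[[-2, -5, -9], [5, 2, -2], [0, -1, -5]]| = (1)*(-2)*det([[2, -2], [-1, -5]]) + (-1)*(-5)*det([[5, -2], [0, -5]]) + (1)*(-9)*det([[5, 2], [0, -1]])
= 24 + -125 + 45
= -56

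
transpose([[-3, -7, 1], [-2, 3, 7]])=[[-3, -2], [-7, 3], [1, 7]]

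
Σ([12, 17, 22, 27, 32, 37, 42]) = 189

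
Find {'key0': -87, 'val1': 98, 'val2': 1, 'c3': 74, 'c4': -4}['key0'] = -87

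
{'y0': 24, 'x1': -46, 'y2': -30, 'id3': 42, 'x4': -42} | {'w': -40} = {'y0': 24, 'x1': -46, 'y2': -30, 'id3': 42, 'x4': -42, 'w': -40}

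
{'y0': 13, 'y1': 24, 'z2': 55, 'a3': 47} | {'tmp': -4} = {'y0': 13, 'y1': 24, 'z2': 55, 'a3': 47, 'tmp': -4}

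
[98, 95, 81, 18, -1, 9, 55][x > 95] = [98]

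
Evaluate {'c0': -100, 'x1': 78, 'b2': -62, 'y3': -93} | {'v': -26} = {'c0': -100, 'x1': 78, 'b2': -62, 'y3': -93, 'v': -26}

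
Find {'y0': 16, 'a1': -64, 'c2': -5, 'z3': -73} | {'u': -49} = {'y0': 16, 'a1': -64, 'c2': -5, 'z3': -73, 'u': -49}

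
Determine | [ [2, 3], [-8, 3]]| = 30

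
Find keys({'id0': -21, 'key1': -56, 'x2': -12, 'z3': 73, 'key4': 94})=['id0', 'key1', 'x2', 'z3', 'key4']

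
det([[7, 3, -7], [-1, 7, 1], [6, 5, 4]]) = (1)*(7)*det([[7, 1], [5, 4]]) + (-1)*(3)*det([[-1, 1], [6, 4]]) + (1)*(-7)*det([[-1, 7], [6, 5]])
= 161 + 30 + 329
= 520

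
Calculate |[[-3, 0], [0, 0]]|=0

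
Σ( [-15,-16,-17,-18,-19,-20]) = -105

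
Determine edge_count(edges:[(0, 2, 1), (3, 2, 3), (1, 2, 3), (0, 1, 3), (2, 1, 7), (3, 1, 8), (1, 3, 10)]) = 7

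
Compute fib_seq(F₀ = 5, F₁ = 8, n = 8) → F_2 = F_1 + F_0 = 13
F_3 = F_2 + F_1 = 21
F_4 = F_3 + F_2 = 34
...
= [5, 8, 13, 21, 34, 55, 89, 144]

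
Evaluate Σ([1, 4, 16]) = 1 + 4 + 16
= 21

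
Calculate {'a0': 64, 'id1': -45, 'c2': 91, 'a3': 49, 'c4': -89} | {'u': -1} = {'a0': 64, 'id1': -45, 'c2': 91, 'a3': 49, 'c4': -89, 'u': -1}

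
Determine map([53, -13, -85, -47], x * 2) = 53*2=106, -13*2=-26, -85*2=-170, -47*2=-94
= [106, -26, -170, -94]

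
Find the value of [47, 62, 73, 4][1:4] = [62, 73, 4]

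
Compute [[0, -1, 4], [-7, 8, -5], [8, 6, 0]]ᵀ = [[0, -7, 8], [-1, 8, 6], [4, -5, 0]]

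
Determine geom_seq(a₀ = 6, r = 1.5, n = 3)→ [6.0, 9.0, 13.5]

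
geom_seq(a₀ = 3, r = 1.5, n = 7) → [3.0, 4.5, 6.75, 10.125, 15.1875, 22.78125, 34.171875]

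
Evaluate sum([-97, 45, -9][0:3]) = -61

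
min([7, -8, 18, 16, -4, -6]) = -8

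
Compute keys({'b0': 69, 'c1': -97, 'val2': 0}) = ['b0', 'c1', 'val2']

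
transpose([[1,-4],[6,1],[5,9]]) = [[1, 6, 5], [-4, 1, 9]]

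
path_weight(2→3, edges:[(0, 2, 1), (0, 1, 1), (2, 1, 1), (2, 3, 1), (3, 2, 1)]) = w(2→3)=1
= 1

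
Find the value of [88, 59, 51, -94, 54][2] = 51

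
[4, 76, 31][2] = 31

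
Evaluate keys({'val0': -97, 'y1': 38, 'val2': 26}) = ['val0', 'y1', 'val2']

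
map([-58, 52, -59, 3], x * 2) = [-116, 104, -118, 6]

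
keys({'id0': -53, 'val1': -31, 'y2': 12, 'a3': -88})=['id0', 'val1', 'y2', 'a3']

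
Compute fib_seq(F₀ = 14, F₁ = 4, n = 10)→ [14, 4, 18, 22, 40, 62, 102, 164, 266, 430]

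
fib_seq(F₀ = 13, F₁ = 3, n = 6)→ F_2 = F_1 + F_0 = 16
F_3 = F_2 + F_1 = 19
F_4 = F_3 + F_2 = 35
...
= [13, 3, 16, 19, 35, 54]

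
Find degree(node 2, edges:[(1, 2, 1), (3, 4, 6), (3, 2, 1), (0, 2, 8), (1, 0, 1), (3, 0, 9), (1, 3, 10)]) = 3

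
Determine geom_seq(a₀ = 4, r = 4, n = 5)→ a_0 = 4*4^0 = 4
a_1 = 4*4^1 = 16
a_2 = 4*4^2 = 64
...
= [4, 16, 64, 256, 1024]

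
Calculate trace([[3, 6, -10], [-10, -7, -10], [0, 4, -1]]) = diagonal: 3 + (-7) + (-1)
= -5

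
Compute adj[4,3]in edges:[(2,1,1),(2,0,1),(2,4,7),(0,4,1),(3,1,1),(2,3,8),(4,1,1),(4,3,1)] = 1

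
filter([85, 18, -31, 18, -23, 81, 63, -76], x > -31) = [85, 18, 18, -23, 81, 63]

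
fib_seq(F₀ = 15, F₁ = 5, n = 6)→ F_2 = F_1 + F_0 = 20
F_3 = F_2 + F_1 = 25
F_4 = F_3 + F_2 = 45
...
= [15, 5, 20, 25, 45, 70]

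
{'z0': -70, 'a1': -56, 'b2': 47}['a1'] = -56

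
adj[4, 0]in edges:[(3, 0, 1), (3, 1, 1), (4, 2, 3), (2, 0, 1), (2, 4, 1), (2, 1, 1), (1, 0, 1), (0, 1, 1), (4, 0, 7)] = 7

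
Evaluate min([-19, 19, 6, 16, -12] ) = -19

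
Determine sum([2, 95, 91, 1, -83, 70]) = 176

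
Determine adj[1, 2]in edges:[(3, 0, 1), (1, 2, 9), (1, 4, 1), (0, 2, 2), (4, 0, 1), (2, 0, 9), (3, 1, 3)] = 9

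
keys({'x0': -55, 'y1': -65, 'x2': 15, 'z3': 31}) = ['x0', 'y1', 'x2', 'z3']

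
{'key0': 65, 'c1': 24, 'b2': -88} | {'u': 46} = {'key0': 65, 'c1': 24, 'b2': -88, 'u': 46}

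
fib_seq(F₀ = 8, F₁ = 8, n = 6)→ F_2 = F_1 + F_0 = 16
F_3 = F_2 + F_1 = 24
F_4 = F_3 + F_2 = 40
...
= [8, 8, 16, 24, 40, 64]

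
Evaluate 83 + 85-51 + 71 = 188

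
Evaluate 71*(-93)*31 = -204693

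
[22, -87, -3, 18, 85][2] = -3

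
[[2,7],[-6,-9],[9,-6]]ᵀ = [[2, -6, 9], [7, -9, -6]]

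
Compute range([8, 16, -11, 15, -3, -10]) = 27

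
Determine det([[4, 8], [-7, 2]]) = (4)*(2) - (8)*(-7)
= 64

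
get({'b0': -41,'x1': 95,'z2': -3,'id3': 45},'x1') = 95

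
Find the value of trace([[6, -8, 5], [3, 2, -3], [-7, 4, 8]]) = 16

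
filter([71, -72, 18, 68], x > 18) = keep x where x > 18: 71✓, -72✗, 18✗, 68✓
= [71, 68]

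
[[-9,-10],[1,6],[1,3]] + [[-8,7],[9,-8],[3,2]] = [[-17, -3], [10, -2], [4, 5]]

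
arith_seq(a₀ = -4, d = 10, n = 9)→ [-4, 6, 16, 26, 36, 46, 56, 66, 76]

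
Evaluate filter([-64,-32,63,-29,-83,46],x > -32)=keep x where x > -32: -64✗, -32✗, 63✓, -29✓, -83✗, 46✓
= [63, -29, 46]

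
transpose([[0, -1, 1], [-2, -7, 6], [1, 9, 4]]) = [[0, -2, 1], [-1, -7, 9], [1, 6, 4]]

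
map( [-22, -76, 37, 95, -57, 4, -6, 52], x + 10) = [-12, -66, 47, 105, -47, 14, 4, 62]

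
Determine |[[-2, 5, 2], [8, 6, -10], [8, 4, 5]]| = (1)*(-2)*det([[6, -10], [4, 5]]) + (-1)*(5)*det([[8, -10], [8, 5]]) + (1)*(2)*det([[8, 6], [8, 4]])
= -140 + -600 + -32
= -772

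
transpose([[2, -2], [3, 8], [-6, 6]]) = [[2, 3, -6], [-2, 8, 6]]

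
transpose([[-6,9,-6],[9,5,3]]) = [[-6, 9], [9, 5], [-6, 3]]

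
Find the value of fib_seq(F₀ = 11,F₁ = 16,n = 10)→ [11, 16, 27, 43, 70, 113, 183, 296, 479, 775]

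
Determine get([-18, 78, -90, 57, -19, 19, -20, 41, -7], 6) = -20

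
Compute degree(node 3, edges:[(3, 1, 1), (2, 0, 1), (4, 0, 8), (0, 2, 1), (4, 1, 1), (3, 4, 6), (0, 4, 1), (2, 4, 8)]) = 2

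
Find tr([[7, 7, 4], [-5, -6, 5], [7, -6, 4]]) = diagonal: 7 + (-6) + 4
= 5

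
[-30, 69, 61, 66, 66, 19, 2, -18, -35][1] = 69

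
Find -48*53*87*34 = -7525152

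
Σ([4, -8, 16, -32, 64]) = 4 + -8 + 16 + -32 + 64
= 44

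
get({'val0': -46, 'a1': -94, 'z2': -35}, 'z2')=-35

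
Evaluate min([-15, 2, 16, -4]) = -15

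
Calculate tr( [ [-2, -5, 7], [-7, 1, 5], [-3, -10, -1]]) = -2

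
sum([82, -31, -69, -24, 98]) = 82 + (-31) + (-69) + (-24) + 98
= 56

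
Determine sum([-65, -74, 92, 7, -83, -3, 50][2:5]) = slice → [92, 7, -83]
92 + 7 + (-83)
= 16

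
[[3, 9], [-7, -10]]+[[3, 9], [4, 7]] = [[6, 18], [-3, -3]]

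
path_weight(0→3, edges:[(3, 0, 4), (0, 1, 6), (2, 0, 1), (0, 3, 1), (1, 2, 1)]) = w(0→3)=1
= 1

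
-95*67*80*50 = -25460000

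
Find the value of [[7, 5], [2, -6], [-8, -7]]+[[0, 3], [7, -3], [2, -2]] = [[7, 8], [9, -9], [-6, -9]]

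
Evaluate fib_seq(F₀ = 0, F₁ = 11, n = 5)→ F_2 = F_1 + F_0 = 11
F_3 = F_2 + F_1 = 22
F_4 = F_3 + F_2 = 33
= [0, 11, 11, 22, 33]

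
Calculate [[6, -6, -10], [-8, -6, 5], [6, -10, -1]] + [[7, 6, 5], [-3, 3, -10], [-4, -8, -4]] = [[13, 0, -5], [-11, -3, -5], [2, -18, -5]]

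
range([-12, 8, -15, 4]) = 23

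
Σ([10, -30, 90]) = 10 + -30 + 90
= 70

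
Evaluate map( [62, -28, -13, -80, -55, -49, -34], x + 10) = [72, -18, -3, -70, -45, -39, -24]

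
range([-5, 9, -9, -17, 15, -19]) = 34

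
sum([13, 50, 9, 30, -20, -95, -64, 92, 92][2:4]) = slice → [9, 30]
9 + 30
= 39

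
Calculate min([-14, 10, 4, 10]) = -14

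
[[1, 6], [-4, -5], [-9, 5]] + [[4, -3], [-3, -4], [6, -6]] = [[5, 3], [-7, -9], [-3, -1]]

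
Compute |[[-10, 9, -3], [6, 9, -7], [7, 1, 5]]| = -1060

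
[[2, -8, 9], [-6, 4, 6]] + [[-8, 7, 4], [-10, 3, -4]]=[[-6, -1, 13], [-16, 7, 2]]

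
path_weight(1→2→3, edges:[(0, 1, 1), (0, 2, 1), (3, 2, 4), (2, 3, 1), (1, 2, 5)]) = w(1→2)=5 + w(2→3)=1
= 6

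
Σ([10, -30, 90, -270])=10 + -30 + 90 + -270
= -200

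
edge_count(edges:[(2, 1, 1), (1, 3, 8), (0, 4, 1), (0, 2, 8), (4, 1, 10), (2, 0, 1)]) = 6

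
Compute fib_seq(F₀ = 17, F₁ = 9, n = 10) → F_2 = F_1 + F_0 = 26
F_3 = F_2 + F_1 = 35
F_4 = F_3 + F_2 = 61
...
= [17, 9, 26, 35, 61, 96, 157, 253, 410, 663]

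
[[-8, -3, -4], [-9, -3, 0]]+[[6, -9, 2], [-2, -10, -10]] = [[-2, -12, -2], [-11, -13, -10]]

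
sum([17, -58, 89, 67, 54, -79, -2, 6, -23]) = 71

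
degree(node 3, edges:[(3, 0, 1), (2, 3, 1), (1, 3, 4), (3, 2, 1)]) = incident: (3,0), (2,3), (1,3), (3,2)
= 4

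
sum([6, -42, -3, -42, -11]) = 6 + (-42) + (-3) + (-42) + (-11)
= -92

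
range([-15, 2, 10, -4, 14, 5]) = 29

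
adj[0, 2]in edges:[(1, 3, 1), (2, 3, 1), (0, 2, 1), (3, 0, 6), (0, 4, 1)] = 1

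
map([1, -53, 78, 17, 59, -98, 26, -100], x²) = (1)²=1, (-53)²=2809, (78)²=6084, (17)²=289, (59)²=3481, (-98)²=9604, (26)²=676, (-100)²=10000
= [1, 2809, 6084, 289, 3481, 9604, 676, 10000]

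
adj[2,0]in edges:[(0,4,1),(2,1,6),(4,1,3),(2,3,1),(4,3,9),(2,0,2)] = 2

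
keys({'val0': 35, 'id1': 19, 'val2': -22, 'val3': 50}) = ['val0', 'id1', 'val2', 'val3']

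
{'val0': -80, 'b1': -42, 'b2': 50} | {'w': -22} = {'val0': -80, 'b1': -42, 'b2': 50, 'w': -22}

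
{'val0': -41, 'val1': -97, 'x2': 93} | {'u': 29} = {'val0': -41, 'val1': -97, 'x2': 93, 'u': 29}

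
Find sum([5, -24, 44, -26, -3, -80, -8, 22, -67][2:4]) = slice → [44, -26]
44 + (-26)
= 18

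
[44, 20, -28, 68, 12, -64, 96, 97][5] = -64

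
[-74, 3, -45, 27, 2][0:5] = [-74, 3, -45, 27, 2]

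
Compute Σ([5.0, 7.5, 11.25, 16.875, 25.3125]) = 65.9375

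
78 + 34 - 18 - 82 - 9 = 3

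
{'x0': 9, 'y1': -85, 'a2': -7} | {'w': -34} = {'x0': 9, 'y1': -85, 'a2': -7, 'w': -34}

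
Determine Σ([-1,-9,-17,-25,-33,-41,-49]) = (-1) + (-9) + (-17) + (-25) + (-33) + (-41) + (-49)
= -175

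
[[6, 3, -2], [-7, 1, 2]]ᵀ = [[6, -7], [3, 1], [-2, 2]]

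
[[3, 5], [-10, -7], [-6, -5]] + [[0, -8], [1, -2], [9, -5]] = [[3, -3], [-9, -9], [3, -10]]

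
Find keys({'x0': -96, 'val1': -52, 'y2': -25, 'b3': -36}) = ['x0', 'val1', 'y2', 'b3']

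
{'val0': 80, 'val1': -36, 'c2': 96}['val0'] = 80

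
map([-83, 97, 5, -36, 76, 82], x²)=[6889, 9409, 25, 1296, 5776, 6724]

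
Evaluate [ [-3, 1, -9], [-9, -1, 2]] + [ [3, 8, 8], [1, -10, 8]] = [[0, 9, -1], [-8, -11, 10]]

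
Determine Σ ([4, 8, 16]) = 28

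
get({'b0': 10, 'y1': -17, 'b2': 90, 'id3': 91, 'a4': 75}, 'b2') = 90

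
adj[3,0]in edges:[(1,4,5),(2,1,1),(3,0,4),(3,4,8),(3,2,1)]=4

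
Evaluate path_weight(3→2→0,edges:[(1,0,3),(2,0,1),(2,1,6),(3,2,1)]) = w(3→2)=1 + w(2→0)=1
= 2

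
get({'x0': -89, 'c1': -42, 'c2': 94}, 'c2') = 94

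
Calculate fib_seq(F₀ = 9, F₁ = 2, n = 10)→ F_2 = F_1 + F_0 = 11
F_3 = F_2 + F_1 = 13
F_4 = F_3 + F_2 = 24
...
= [9, 2, 11, 13, 24, 37, 61, 98, 159, 257]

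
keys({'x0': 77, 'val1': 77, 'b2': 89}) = ['x0', 'val1', 'b2']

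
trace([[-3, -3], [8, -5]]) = -8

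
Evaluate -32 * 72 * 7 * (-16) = 258048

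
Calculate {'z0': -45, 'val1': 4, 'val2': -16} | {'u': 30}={'z0': -45, 'val1': 4, 'val2': -16, 'u': 30}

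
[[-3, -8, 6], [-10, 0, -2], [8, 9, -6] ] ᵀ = [[-3, -10, 8], [-8, 0, 9], [6, -2, -6]]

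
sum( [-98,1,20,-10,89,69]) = 71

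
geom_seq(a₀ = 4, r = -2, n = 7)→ [4, -8, 16, -32, 64, -128, 256]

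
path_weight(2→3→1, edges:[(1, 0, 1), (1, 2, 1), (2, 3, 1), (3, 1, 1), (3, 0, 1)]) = 2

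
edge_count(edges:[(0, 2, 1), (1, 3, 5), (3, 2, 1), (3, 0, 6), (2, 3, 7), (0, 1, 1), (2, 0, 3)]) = 7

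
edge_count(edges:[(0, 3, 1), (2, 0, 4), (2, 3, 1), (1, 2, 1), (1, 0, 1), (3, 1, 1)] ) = 6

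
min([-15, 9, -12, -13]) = -15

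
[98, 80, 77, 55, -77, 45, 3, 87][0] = 98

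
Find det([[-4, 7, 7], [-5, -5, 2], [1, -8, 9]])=760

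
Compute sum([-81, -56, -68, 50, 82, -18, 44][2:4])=slice → [-68, 50]
(-68) + 50
= -18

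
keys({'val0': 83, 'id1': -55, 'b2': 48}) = ['val0', 'id1', 'b2']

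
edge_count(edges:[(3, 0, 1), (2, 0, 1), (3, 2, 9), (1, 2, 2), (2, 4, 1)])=5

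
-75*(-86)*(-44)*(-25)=7095000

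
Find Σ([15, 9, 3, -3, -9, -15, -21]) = 15 + 9 + 3 + (-3) + (-9) + (-15) + (-21)
= -21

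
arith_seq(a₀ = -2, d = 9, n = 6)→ a_0 = -2 + 0*9 = -2
a_1 = -2 + 1*9 = 7
a_2 = -2 + 2*9 = 16
...
= [-2, 7, 16, 25, 34, 43]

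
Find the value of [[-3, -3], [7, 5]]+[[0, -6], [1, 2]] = [[-3, -9], [8, 7]]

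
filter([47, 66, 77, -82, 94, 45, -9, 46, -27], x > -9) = [47, 66, 77, 94, 45, 46]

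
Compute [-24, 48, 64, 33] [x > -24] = keep x where x > -24: -24✗, 48✓, 64✓, 33✓
= [48, 64, 33]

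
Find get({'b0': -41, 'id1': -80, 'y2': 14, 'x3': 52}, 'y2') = 14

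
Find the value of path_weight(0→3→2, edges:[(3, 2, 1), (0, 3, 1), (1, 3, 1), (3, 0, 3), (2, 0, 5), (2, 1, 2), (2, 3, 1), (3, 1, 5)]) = w(0→3)=1 + w(3→2)=1
= 2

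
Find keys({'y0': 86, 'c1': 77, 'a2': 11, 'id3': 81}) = ['y0', 'c1', 'a2', 'id3']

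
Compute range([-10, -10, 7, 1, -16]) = 23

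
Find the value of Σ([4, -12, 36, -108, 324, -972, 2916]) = 2188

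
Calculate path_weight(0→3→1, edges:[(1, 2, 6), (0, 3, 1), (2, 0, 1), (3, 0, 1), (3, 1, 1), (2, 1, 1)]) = 2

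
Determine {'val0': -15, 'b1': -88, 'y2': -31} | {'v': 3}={'val0': -15, 'b1': -88, 'y2': -31, 'v': 3}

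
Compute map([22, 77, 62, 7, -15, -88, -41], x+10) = 22+10=32, 77+10=87, 62+10=72, 7+10=17, -15+10=-5, -88+10=-78, -41+10=-31
= [32, 87, 72, 17, -5, -78, -31]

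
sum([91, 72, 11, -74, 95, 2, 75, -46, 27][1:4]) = slice → [72, 11, -74]
72 + 11 + (-74)
= 9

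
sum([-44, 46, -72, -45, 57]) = -58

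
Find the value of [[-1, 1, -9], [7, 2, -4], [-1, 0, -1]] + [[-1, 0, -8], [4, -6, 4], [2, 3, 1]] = [[-2, 1, -17], [11, -4, 0], [1, 3, 0]]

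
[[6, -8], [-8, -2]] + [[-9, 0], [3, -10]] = [[-3, -8], [-5, -12]]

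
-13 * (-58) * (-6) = -4524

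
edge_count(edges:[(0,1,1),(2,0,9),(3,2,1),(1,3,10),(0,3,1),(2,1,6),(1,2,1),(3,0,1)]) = 8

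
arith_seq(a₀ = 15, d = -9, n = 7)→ a_0 = 15 + 0*-9 = 15
a_1 = 15 + 1*-9 = 6
a_2 = 15 + 2*-9 = -3
...
= [15, 6, -3, -12, -21, -30, -39]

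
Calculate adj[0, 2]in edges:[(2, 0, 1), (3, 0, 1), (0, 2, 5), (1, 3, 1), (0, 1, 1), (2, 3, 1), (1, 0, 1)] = 5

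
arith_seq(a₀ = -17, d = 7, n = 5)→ [-17, -10, -3, 4, 11]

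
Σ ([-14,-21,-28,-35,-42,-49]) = -189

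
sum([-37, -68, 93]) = (-37) + (-68) + 93
= -12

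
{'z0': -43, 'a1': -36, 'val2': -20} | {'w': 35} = {'z0': -43, 'a1': -36, 'val2': -20, 'w': 35}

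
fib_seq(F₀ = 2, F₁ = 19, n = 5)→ [2, 19, 21, 40, 61]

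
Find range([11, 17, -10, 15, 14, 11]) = 27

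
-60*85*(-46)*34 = 7976400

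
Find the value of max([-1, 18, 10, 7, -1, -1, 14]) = 18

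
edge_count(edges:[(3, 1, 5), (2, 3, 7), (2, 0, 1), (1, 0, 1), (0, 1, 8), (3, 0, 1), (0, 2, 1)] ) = 7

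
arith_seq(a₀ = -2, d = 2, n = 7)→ [-2, 0, 2, 4, 6, 8, 10]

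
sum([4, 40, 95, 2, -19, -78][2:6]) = 0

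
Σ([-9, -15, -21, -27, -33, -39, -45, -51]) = -240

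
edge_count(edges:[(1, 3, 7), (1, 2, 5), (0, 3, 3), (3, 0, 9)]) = 4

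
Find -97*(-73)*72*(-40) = -20393280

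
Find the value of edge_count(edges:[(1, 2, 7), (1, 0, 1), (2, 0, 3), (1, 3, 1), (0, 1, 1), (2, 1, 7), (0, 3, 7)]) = 7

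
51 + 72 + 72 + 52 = 247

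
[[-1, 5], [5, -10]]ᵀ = [[-1, 5], [5, -10]]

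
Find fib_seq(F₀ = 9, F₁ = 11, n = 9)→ F_2 = F_1 + F_0 = 20
F_3 = F_2 + F_1 = 31
F_4 = F_3 + F_2 = 51
...
= [9, 11, 20, 31, 51, 82, 133, 215, 348]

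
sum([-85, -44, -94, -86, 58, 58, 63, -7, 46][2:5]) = -122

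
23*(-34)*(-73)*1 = 57086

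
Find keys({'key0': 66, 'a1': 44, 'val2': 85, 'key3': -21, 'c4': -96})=['key0', 'a1', 'val2', 'key3', 'c4']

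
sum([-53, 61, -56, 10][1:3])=5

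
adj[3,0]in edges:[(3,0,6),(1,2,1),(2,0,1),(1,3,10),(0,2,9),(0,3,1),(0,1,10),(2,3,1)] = 6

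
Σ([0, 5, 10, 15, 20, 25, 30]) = 0 + 5 + 10 + 15 + 20 + 25 + 30
= 105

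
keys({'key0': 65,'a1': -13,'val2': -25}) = ['key0', 'a1', 'val2']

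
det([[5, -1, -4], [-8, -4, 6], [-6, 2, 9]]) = -116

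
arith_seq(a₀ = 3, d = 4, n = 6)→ a_0 = 3 + 0*4 = 3
a_1 = 3 + 1*4 = 7
a_2 = 3 + 2*4 = 11
...
= [3, 7, 11, 15, 19, 23]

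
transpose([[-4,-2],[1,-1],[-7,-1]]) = [[-4, 1, -7], [-2, -1, -1]]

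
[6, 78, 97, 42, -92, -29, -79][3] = 42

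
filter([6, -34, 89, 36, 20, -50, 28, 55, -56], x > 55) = keep x where x > 55: 6✗, -34✗, 89✓, 36✗, 20✗, -50✗, 28✗, 55✗, -56✗
= [89]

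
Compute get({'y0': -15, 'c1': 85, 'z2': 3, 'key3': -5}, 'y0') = -15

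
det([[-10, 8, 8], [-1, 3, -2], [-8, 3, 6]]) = (1)*(-10)*det([[3, -2], [3, 6]]) + (-1)*(8)*det([[-1, -2], [-8, 6]]) + (1)*(8)*det([[-1, 3], [-8, 3]])
= -240 + 176 + 168
= 104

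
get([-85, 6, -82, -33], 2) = -82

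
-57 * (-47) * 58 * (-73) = -11342886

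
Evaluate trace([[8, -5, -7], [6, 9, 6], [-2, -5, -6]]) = diagonal: 8 + 9 + (-6)
= 11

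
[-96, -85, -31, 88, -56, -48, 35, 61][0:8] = [-96, -85, -31, 88, -56, -48, 35, 61]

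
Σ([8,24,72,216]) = 8 + 24 + 72 + 216
= 320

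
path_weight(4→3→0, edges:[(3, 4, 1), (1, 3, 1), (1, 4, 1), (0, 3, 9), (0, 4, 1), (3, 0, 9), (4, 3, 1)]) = 10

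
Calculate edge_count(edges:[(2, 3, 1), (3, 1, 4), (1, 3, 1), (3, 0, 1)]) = 4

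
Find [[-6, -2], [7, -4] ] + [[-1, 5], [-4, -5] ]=[[-7, 3], [3, -9]]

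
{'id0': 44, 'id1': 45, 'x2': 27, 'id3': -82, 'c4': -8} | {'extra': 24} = {'id0': 44, 'id1': 45, 'x2': 27, 'id3': -82, 'c4': -8, 'extra': 24}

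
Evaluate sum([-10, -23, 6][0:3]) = slice → [-10, -23, 6]
(-10) + (-23) + 6
= -27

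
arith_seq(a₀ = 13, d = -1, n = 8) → a_0 = 13 + 0*-1 = 13
a_1 = 13 + 1*-1 = 12
a_2 = 13 + 2*-1 = 11
...
= [13, 12, 11, 10, 9, 8, 7, 6]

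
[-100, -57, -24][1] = -57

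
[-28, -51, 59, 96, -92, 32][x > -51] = [-28, 59, 96, 32]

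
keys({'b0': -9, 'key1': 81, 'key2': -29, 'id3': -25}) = ['b0', 'key1', 'key2', 'id3']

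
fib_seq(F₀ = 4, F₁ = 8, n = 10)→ F_2 = F_1 + F_0 = 12
F_3 = F_2 + F_1 = 20
F_4 = F_3 + F_2 = 32
...
= [4, 8, 12, 20, 32, 52, 84, 136, 220, 356]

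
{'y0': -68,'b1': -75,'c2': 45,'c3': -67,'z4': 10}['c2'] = 45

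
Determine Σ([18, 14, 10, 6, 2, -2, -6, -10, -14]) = 18 + 14 + 10 + 6 + 2 + (-2) + (-6) + (-10) + (-14)
= 18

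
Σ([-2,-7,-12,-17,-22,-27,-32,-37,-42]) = (-2) + (-7) + (-12) + (-17) + (-22) + (-27) + (-32) + (-37) + (-42)
= -198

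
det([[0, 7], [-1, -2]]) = 7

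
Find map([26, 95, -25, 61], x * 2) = [52, 190, -50, 122]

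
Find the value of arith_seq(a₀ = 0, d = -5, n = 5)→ a_0 = 0 + 0*-5 = 0
a_1 = 0 + 1*-5 = -5
a_2 = 0 + 2*-5 = -10
...
= [0, -5, -10, -15, -20]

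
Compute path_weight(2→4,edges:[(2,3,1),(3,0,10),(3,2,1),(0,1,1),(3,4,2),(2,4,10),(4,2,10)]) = 10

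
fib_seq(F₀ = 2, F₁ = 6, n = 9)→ [2, 6, 8, 14, 22, 36, 58, 94, 152]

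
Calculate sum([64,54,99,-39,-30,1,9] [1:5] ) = slice → [54, 99, -39, -30]
54 + 99 + (-39) + (-30)
= 84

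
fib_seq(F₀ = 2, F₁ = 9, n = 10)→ F_2 = F_1 + F_0 = 11
F_3 = F_2 + F_1 = 20
F_4 = F_3 + F_2 = 31
...
= [2, 9, 11, 20, 31, 51, 82, 133, 215, 348]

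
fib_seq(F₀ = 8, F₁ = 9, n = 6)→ [8, 9, 17, 26, 43, 69]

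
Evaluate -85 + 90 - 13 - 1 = -9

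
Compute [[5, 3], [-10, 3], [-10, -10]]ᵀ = [[5, -10, -10], [3, 3, -10]]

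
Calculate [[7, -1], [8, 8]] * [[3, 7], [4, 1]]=[[17, 48], [56, 64]]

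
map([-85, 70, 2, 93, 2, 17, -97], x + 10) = -85+10=-75, 70+10=80, 2+10=12, 93+10=103, 2+10=12, 17+10=27, -97+10=-87
= [-75, 80, 12, 103, 12, 27, -87]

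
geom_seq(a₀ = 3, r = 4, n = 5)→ [3, 12, 48, 192, 768]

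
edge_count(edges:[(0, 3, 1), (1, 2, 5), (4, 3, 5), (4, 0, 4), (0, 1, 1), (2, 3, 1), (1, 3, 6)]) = 7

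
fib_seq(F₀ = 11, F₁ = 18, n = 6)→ [11, 18, 29, 47, 76, 123]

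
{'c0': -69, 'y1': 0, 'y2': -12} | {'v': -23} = {'c0': -69, 'y1': 0, 'y2': -12, 'v': -23}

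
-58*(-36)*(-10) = -20880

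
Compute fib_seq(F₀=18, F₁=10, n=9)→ F_2 = F_1 + F_0 = 28
F_3 = F_2 + F_1 = 38
F_4 = F_3 + F_2 = 66
...
= [18, 10, 28, 38, 66, 104, 170, 274, 444]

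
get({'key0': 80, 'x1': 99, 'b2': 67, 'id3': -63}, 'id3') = -63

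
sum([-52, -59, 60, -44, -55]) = -150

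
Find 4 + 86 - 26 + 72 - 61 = 75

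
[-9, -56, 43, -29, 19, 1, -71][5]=1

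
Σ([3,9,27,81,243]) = 363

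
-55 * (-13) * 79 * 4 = 225940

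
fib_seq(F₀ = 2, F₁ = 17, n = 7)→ [2, 17, 19, 36, 55, 91, 146]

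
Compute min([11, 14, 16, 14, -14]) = -14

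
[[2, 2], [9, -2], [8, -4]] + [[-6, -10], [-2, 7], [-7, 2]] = [[-4, -8], [7, 5], [1, -2]]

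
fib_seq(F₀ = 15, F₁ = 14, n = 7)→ [15, 14, 29, 43, 72, 115, 187]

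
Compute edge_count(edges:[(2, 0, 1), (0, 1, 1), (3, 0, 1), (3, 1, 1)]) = 4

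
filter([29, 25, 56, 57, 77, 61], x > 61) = [77]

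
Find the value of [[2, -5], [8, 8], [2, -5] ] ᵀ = [[2, 8, 2], [-5, 8, -5]]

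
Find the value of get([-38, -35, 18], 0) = -38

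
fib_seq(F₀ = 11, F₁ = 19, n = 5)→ [11, 19, 30, 49, 79]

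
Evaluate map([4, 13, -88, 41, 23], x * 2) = 4*2=8, 13*2=26, -88*2=-176, 41*2=82, 23*2=46
= [8, 26, -176, 82, 46]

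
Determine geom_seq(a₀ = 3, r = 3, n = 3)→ a_0 = 3*3^0 = 3
a_1 = 3*3^1 = 9
a_2 = 3*3^2 = 27
= [3, 9, 27]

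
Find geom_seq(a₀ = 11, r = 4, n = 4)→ a_0 = 11*4^0 = 11
a_1 = 11*4^1 = 44
a_2 = 11*4^2 = 176
...
= [11, 44, 176, 704]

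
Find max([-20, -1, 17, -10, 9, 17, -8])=17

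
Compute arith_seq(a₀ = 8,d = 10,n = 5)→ [8, 18, 28, 38, 48]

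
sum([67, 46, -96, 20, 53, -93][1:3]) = slice → [46, -96]
46 + (-96)
= -50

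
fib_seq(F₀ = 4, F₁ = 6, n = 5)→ [4, 6, 10, 16, 26]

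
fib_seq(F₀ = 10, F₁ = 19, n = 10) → F_2 = F_1 + F_0 = 29
F_3 = F_2 + F_1 = 48
F_4 = F_3 + F_2 = 77
...
= [10, 19, 29, 48, 77, 125, 202, 327, 529, 856]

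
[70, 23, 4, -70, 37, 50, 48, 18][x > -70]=keep x where x > -70: 70✓, 23✓, 4✓, -70✗, 37✓, 50✓, 48✓, 18✓
= [70, 23, 4, 37, 50, 48, 18]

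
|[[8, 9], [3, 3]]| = -3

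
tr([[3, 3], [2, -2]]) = diagonal: 3 + (-2)
= 1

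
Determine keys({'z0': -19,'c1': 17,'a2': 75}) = ['z0', 'c1', 'a2']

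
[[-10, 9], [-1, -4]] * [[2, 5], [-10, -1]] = C[0][0] = (-10)*(2) + (9)*(-10) = -110
C[0][1] = (-10)*(5) + (9)*(-1) = -59
C[1][0] = (-1)*(2) + (-4)*(-10) = 38
C[1][1] = (-1)*(5) + (-4)*(-1) = -1
= [[-110, -59], [38, -1]]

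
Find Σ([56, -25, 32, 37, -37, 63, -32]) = 94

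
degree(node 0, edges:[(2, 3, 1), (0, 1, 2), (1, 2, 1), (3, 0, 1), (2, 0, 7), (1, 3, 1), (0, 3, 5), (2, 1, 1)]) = 4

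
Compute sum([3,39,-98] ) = 3 + 39 + (-98)
= -56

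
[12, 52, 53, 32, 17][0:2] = [12, 52]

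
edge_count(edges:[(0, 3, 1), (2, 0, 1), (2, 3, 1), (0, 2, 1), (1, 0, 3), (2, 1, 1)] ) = 6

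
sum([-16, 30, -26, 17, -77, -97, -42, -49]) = -260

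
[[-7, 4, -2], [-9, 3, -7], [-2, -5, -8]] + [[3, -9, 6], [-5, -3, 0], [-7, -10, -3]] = [[-4, -5, 4], [-14, 0, -7], [-9, -15, -11]]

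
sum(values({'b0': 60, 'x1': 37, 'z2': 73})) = 170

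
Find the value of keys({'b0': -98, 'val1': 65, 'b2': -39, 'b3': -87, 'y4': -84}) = ['b0', 'val1', 'b2', 'b3', 'y4']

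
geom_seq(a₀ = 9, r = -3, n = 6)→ a_0 = 9*(-3)^0 = 9
a_1 = 9*(-3)^1 = -27
a_2 = 9*(-3)^2 = 81
...
= [9, -27, 81, -243, 729, -2187]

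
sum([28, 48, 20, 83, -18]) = 28 + 48 + 20 + 83 + (-18)
= 161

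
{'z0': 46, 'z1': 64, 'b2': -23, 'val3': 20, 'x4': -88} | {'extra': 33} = {'z0': 46, 'z1': 64, 'b2': -23, 'val3': 20, 'x4': -88, 'extra': 33}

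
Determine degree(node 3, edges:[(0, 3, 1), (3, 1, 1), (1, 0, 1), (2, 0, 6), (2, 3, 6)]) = 3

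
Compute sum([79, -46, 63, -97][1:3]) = 17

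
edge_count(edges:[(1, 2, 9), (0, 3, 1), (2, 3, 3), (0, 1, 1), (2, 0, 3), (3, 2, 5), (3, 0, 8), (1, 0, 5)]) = 8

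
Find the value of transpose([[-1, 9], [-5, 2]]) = [[-1, -5], [9, 2]]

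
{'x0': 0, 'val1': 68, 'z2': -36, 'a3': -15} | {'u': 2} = {'x0': 0, 'val1': 68, 'z2': -36, 'a3': -15, 'u': 2}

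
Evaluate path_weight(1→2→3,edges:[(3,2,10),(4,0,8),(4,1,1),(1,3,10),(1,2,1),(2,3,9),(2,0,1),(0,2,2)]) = w(1→2)=1 + w(2→3)=9
= 10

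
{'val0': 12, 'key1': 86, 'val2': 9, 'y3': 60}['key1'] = 86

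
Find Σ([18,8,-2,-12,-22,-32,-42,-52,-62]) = 18 + 8 + (-2) + (-12) + (-22) + (-32) + (-42) + (-52) + (-62)
= -198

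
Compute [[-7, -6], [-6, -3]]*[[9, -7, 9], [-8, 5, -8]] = C[0][0] = (-7)*(9) + (-6)*(-8) = -15
C[0][1] = (-7)*(-7) + (-6)*(5) = 19
C[0][2] = (-7)*(9) + (-6)*(-8) = -15
C[1][0] = (-6)*(9) + (-3)*(-8) = -30
C[1][1] = (-6)*(-7) + (-3)*(5) = 27
C[1][2] = (-6)*(9) + (-3)*(-8) = -30
= [[-15, 19, -15], [-30, 27, -30]]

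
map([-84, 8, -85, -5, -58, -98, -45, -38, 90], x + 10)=-84+10=-74, 8+10=18, -85+10=-75, -5+10=5, -58+10=-48, -98+10=-88, -45+10=-35, -38+10=-28, 90+10=100
= [-74, 18, -75, 5, -48, -88, -35, -28, 100]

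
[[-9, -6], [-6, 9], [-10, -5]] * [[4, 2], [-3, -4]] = C[0][0] = (-9)*(4) + (-6)*(-3) = -18
C[0][1] = (-9)*(2) + (-6)*(-4) = 6
C[1][0] = (-6)*(4) + (9)*(-3) = -51
C[1][1] = (-6)*(2) + (9)*(-4) = -48
C[2][0] = (-10)*(4) + (-5)*(-3) = -25
C[2][1] = (-10)*(2) + (-5)*(-4) = 0
= [[-18, 6], [-51, -48], [-25, 0]]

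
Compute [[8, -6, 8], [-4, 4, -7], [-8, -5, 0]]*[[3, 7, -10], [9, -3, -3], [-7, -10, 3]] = C[0][0] = (8)*(3) + (-6)*(9) + (8)*(-7) = -86
C[0][1] = (8)*(7) + (-6)*(-3) + (8)*(-10) = -6
C[0][2] = (8)*(-10) + (-6)*(-3) + (8)*(3) = -38
C[1][0] = (-4)*(3) + (4)*(9) + (-7)*(-7) = 73
C[1][1] = (-4)*(7) + (4)*(-3) + (-7)*(-10) = 30
C[1][2] = (-4)*(-10) + (4)*(-3) + (-7)*(3) = 7
... (3 more cells)
= [[-86, -6, -38], [73, 30, 7], [-69, -41, 95]]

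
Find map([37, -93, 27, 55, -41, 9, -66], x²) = [1369, 8649, 729, 3025, 1681, 81, 4356]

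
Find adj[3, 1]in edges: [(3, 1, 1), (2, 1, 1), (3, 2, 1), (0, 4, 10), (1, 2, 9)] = 1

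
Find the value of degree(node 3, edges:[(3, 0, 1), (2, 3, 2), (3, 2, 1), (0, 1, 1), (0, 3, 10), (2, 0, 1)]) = incident: (3,0), (2,3), (3,2), (0,3)
= 4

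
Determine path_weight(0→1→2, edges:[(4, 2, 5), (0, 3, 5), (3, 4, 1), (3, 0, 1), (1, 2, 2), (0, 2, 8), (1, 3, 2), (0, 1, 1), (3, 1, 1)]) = w(0→1)=1 + w(1→2)=2
= 3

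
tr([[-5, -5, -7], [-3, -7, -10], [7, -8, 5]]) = diagonal: (-5) + (-7) + 5
= -7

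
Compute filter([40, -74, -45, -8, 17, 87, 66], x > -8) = keep x where x > -8: 40✓, -74✗, -45✗, -8✗, 17✓, 87✓, 66✓
= [40, 17, 87, 66]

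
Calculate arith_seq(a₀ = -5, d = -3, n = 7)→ [-5, -8, -11, -14, -17, -20, -23]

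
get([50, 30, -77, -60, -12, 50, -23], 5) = 50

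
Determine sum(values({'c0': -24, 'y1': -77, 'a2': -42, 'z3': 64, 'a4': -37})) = (-24) + (-77) + (-42) + 64 + (-37)
= -116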